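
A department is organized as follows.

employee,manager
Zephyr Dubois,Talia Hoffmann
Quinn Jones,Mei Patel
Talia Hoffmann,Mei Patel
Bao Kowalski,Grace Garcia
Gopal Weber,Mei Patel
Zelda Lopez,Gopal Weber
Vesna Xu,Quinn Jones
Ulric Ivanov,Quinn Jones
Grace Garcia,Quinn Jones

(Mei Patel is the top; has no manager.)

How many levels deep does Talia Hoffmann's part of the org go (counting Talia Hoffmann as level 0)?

1

The longest chain under Talia Hoffmann runs Talia Hoffmann → Zephyr Dubois, which is 1 level below Talia Hoffmann.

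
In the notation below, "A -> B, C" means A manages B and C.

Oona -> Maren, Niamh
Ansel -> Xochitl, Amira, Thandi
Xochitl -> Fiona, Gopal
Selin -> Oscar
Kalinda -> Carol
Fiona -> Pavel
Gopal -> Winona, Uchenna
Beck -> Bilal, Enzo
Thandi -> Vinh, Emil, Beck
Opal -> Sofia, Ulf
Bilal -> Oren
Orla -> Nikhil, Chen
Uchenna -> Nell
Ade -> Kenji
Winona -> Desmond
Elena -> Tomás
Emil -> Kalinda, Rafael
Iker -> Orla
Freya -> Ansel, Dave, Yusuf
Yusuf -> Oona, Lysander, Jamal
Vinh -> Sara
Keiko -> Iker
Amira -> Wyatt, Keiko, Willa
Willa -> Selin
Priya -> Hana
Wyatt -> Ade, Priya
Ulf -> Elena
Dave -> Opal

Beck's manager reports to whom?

Ansel

Beck reports to Thandi, and Thandi reports to Ansel. So Beck's skip-level manager is Ansel.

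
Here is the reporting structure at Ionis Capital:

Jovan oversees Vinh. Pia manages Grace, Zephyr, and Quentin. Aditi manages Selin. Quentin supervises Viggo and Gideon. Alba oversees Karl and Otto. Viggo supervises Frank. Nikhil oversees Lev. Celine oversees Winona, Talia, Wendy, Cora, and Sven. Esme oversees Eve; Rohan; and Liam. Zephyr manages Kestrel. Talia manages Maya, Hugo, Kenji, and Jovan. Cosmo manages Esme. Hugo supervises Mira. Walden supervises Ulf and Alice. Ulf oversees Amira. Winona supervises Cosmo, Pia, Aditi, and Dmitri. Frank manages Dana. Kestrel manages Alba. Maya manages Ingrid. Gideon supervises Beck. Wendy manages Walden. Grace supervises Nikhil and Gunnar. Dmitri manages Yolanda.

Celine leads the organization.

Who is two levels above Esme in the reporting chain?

Winona

Esme reports to Cosmo, and Cosmo reports to Winona. So Esme's skip-level manager is Winona.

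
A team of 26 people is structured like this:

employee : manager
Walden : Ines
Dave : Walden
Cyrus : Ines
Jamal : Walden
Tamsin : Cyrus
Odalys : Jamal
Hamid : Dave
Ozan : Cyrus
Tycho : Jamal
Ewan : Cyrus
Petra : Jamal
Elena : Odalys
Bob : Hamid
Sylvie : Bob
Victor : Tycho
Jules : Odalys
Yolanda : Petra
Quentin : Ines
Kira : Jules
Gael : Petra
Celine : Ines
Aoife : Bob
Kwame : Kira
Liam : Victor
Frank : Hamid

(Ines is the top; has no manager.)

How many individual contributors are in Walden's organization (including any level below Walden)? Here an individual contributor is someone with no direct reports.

The people in Walden's organization with no one reporting to them are Gael, Yolanda, Liam, Kwame, Elena, Frank, Aoife, Sylvie. That is 8.

8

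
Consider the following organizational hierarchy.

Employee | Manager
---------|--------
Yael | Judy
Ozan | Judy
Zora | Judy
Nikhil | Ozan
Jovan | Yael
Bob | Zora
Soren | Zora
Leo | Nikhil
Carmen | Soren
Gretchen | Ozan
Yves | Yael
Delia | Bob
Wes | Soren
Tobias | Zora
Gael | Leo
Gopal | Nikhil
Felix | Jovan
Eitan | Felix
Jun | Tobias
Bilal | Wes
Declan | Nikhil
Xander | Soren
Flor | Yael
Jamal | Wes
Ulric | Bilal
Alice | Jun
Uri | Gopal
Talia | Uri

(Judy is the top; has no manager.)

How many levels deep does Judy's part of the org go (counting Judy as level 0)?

5

The longest chain under Judy runs Judy → Zora → Soren → Wes → Bilal → Ulric, which is 5 levels below Judy.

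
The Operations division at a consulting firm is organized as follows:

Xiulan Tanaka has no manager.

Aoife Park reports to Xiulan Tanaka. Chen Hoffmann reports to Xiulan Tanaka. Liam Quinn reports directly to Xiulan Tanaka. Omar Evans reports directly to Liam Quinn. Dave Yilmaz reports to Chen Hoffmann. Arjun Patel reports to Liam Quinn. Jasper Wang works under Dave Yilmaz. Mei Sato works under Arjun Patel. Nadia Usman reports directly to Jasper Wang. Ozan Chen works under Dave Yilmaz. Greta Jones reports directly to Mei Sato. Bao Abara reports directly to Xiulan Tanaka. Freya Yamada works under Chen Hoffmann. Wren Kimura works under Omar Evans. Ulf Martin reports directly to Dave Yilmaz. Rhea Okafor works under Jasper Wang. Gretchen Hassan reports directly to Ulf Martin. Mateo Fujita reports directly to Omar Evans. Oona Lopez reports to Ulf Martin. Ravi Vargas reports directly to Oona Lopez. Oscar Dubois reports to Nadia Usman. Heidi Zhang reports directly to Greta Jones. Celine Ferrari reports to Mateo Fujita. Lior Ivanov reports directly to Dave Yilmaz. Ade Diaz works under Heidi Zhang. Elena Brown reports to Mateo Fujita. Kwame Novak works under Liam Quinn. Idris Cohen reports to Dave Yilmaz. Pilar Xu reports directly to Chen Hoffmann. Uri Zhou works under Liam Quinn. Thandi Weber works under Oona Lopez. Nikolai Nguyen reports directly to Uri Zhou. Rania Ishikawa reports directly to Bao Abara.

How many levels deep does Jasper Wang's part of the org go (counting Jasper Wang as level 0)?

The longest chain under Jasper Wang runs Jasper Wang → Nadia Usman → Oscar Dubois, which is 2 levels below Jasper Wang.

2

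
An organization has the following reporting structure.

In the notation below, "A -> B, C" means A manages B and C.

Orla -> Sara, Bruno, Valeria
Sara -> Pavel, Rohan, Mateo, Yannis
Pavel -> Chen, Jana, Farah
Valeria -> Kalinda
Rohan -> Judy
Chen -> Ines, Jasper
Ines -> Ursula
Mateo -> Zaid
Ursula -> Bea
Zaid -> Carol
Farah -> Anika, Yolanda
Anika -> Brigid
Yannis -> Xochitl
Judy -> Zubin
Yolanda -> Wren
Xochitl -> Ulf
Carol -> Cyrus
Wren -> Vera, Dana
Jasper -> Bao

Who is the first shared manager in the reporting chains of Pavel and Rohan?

Pavel's chain of managers is Sara, Orla. Rohan's chain of managers is Sara, Orla. The first manager that appears in both chains is Sara.

Sara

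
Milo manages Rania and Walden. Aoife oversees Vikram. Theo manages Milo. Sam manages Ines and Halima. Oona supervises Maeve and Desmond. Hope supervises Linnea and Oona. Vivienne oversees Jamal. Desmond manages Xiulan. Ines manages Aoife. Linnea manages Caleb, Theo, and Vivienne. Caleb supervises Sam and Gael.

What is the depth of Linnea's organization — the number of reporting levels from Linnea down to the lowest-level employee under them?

5

The longest chain under Linnea runs Linnea → Caleb → Sam → Ines → Aoife → Vikram, which is 5 levels below Linnea.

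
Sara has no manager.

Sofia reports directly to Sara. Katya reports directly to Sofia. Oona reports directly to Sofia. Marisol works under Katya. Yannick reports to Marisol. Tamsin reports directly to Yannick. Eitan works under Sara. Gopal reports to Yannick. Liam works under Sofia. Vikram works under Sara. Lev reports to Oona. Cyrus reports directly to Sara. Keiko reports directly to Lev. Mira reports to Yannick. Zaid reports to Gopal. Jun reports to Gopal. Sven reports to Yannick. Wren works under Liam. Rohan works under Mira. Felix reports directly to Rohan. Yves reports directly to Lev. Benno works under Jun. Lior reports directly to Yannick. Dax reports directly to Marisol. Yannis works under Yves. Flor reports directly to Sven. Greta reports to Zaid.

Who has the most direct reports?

Yannick

Direct-report counts: Sara has 4; Sofia has 3; Liam has 1; Oona has 1; Lev has 2; Yves has 1; Katya has 1; Marisol has 2; Yannick has 5; Sven has 1; Mira has 1; Rohan has 1; Gopal has 2; Jun has 1; Zaid has 1. The largest is 5, held by Yannick.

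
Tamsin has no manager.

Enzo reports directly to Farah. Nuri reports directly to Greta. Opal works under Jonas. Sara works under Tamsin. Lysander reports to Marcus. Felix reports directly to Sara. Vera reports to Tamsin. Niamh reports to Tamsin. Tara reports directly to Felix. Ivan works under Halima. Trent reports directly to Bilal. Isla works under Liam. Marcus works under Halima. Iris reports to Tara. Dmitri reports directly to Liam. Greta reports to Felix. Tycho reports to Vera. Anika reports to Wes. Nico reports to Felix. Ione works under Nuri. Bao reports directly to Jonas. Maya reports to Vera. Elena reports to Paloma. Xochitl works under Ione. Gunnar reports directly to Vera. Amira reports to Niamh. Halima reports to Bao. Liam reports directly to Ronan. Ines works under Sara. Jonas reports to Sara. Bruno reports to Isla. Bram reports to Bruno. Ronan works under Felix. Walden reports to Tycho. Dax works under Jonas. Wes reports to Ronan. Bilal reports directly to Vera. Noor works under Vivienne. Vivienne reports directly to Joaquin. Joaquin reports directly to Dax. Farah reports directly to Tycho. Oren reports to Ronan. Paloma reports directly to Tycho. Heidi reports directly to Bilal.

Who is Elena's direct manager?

Paloma

Elena reports directly to Paloma.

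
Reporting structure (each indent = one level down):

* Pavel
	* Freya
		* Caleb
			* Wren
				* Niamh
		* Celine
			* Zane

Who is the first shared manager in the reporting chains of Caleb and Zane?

Freya

Caleb's chain of managers is Freya, Pavel. Zane's chain of managers is Celine, Freya, Pavel. The first manager that appears in both chains is Freya.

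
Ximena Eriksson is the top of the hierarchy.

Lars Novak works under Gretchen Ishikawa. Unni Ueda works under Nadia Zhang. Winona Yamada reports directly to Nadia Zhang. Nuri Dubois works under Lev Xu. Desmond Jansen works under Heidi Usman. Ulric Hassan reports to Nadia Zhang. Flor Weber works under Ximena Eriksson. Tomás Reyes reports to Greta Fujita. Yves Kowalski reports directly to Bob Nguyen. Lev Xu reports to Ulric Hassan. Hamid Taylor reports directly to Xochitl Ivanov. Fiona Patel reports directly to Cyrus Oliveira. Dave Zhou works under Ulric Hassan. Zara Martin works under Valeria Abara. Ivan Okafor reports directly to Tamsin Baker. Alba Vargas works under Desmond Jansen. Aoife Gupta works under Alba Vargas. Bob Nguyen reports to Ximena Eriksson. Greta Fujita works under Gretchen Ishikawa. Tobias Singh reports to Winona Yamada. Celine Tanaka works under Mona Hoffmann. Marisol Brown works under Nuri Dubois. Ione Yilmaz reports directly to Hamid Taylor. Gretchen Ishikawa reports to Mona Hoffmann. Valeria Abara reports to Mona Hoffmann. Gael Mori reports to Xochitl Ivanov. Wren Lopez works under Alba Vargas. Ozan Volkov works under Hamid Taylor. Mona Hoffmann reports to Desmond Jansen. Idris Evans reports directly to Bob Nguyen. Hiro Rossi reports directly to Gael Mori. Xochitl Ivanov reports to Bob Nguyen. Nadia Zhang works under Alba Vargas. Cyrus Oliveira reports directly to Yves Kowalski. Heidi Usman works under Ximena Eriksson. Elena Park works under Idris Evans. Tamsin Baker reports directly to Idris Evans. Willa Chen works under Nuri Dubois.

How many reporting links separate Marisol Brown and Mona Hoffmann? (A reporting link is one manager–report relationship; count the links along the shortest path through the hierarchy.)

Marisol Brown is 6 levels below Desmond Jansen, and Mona Hoffmann is 1 level below Desmond Jansen (their lowest common manager). The shortest path runs up from Marisol Brown to Desmond Jansen and back down to Mona Hoffmann: 6 + 1 = 7 links.

7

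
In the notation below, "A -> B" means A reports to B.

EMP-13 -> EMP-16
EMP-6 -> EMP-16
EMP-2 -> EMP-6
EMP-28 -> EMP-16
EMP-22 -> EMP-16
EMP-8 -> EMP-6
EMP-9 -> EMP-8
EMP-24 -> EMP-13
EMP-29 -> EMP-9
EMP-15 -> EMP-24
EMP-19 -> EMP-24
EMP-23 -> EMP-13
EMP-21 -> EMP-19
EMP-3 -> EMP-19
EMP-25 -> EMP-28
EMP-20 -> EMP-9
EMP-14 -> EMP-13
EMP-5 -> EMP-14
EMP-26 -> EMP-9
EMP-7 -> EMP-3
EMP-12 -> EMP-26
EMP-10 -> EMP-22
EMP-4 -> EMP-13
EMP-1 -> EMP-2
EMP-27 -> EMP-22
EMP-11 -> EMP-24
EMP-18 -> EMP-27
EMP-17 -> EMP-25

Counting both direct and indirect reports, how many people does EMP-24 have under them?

6

EMP-24 directly manages EMP-15, EMP-19, EMP-11. EMP-15 has no reports. Under EMP-19: EMP-3, EMP-7, EMP-21 (3). EMP-11 has no reports. So EMP-24's organization is 3 direct reports plus everyone under them: 1 + 4 + 1 = 6.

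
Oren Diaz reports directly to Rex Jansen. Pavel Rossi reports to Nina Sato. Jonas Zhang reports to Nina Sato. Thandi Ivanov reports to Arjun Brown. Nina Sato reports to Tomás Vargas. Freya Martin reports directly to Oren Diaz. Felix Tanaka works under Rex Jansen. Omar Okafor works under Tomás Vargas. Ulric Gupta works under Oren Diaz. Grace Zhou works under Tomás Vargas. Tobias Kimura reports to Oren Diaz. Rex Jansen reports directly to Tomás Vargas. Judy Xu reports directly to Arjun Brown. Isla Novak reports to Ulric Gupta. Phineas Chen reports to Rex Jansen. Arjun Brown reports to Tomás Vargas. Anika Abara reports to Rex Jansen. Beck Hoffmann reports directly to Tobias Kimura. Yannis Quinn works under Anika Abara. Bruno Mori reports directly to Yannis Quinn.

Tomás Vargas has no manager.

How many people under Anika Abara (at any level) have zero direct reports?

1

The only person in Anika Abara's organization with no one reporting to them is Bruno Mori. That is 1.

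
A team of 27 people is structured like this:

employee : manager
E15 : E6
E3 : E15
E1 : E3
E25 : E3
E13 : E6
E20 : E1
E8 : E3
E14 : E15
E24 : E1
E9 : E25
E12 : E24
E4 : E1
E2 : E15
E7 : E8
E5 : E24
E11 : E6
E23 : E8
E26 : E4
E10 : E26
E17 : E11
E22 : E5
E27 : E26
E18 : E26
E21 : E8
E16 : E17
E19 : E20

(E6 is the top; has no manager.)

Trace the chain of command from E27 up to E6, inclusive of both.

E27 reports to E26. E26 reports to E4. E4 reports to E1. E1 reports to E3. E3 reports to E15. E15 reports to E6. E6 is at the top.

E27 -> E26 -> E4 -> E1 -> E3 -> E15 -> E6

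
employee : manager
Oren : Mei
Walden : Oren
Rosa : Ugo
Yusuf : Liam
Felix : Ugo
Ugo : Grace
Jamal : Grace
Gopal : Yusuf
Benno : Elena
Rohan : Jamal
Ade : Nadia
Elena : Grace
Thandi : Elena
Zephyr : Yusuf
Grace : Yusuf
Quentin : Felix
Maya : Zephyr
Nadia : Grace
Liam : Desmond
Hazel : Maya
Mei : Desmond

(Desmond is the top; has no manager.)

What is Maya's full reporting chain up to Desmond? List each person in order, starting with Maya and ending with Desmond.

Maya reports to Zephyr. Zephyr reports to Yusuf. Yusuf reports to Liam. Liam reports to Desmond. Desmond is at the top.

Maya -> Zephyr -> Yusuf -> Liam -> Desmond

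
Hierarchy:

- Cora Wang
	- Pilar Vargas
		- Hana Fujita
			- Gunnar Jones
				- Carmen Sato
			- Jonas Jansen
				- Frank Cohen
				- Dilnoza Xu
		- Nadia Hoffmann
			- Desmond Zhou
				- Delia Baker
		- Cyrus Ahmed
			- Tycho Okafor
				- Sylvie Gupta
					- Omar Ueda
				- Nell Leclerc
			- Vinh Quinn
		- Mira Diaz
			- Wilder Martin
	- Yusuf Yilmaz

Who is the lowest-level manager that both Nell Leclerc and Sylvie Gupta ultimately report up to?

Nell Leclerc's chain of managers is Tycho Okafor, Cyrus Ahmed, Pilar Vargas, Cora Wang. Sylvie Gupta's chain of managers is Tycho Okafor, Cyrus Ahmed, Pilar Vargas, Cora Wang. The first manager that appears in both chains is Tycho Okafor.

Tycho Okafor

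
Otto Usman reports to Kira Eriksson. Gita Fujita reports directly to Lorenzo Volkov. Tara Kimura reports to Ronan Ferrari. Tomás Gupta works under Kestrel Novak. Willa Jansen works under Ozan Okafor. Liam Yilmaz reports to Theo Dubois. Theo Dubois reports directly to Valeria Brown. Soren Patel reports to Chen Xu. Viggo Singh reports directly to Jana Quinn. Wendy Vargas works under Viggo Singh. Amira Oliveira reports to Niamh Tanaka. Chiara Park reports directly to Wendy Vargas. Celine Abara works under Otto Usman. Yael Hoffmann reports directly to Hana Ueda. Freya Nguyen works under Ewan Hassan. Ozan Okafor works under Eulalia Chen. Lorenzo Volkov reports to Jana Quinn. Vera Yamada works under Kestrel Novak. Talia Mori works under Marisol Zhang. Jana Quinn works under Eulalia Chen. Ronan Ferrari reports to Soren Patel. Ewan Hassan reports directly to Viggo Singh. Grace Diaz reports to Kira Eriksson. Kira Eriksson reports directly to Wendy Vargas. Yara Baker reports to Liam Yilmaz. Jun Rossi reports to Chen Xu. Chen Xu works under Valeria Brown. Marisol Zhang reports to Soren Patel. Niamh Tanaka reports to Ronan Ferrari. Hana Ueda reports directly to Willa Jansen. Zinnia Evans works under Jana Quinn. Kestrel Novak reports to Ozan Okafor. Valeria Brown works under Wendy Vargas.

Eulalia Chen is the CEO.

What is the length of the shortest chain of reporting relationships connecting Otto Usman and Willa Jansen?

7

Otto Usman is 5 levels below Eulalia Chen, and Willa Jansen is 2 levels below Eulalia Chen (their lowest common manager). The shortest path runs up from Otto Usman to Eulalia Chen and back down to Willa Jansen: 5 + 2 = 7 links.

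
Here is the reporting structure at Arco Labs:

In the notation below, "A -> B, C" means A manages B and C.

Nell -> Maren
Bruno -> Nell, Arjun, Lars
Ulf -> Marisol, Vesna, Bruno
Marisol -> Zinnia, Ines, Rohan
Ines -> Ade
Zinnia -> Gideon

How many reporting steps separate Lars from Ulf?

2

Chain from Lars up to Ulf: Lars → Bruno → Ulf. That is 2 steps up, so Lars is 2 levels below Ulf.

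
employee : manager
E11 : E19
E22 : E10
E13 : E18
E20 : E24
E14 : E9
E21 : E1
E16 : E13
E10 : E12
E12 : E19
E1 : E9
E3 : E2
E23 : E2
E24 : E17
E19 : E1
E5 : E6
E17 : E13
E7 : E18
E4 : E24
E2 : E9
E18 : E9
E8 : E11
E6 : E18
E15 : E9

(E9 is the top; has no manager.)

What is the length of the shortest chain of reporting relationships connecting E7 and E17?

E7 is 1 level below E18, and E17 is 2 levels below E18 (their lowest common manager). The shortest path runs up from E7 to E18 and back down to E17: 1 + 2 = 3 links.

3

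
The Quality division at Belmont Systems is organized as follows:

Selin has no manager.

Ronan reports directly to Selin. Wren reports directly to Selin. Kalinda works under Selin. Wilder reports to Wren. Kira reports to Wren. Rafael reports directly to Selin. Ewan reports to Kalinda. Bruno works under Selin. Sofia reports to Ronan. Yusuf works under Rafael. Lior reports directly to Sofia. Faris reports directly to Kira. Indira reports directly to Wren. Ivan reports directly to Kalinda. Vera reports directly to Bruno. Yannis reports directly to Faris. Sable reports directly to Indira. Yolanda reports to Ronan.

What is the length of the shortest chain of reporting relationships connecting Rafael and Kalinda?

2

Rafael is 1 level below Selin, and Kalinda is 1 level below Selin (their lowest common manager). The shortest path runs up from Rafael to Selin and back down to Kalinda: 1 + 1 = 2 links.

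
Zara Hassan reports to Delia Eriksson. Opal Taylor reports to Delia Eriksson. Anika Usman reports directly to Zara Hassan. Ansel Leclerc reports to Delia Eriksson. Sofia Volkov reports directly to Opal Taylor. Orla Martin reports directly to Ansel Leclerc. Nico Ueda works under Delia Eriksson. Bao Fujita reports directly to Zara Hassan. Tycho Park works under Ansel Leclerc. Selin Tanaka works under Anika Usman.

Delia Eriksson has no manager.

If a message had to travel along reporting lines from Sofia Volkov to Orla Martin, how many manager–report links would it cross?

Sofia Volkov is 2 levels below Delia Eriksson, and Orla Martin is 2 levels below Delia Eriksson (their lowest common manager). The shortest path runs up from Sofia Volkov to Delia Eriksson and back down to Orla Martin: 2 + 2 = 4 links.

4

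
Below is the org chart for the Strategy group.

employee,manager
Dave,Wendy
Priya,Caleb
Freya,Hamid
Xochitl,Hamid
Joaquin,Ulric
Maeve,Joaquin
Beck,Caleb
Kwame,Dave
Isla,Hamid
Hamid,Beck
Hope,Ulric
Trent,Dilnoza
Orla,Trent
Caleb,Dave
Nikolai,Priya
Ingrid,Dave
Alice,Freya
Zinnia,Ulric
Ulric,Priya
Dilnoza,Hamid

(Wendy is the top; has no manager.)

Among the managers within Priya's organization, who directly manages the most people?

Direct-report counts within Priya's organization: Priya has 2; Ulric has 3; Joaquin has 1. The largest is 3, held by Ulric.

Ulric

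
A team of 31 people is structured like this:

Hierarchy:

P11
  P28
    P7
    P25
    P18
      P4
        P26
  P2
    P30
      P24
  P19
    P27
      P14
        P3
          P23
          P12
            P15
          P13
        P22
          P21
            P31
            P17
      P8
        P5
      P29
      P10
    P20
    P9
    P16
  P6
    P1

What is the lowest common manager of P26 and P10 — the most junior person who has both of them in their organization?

P11

P26's chain of managers is P4, P18, P28, P11. P10's chain of managers is P27, P19, P11. The first manager that appears in both chains is P11.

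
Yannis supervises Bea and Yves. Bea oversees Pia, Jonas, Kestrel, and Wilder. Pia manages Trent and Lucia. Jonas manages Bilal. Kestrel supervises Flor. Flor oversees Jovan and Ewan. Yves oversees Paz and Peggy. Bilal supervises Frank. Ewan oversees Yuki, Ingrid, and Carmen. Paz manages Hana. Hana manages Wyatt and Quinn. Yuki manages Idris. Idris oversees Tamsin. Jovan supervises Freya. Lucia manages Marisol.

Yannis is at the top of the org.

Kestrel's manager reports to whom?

Kestrel reports to Bea, and Bea reports to Yannis. So Kestrel's skip-level manager is Yannis.

Yannis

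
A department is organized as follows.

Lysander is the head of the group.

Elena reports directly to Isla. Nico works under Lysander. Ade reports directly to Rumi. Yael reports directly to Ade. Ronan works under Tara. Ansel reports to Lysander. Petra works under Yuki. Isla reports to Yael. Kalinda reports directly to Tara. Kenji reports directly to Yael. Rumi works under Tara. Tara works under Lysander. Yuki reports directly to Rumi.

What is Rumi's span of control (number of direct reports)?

2

Rumi directly manages Ade, Yuki. That is 2 direct reports.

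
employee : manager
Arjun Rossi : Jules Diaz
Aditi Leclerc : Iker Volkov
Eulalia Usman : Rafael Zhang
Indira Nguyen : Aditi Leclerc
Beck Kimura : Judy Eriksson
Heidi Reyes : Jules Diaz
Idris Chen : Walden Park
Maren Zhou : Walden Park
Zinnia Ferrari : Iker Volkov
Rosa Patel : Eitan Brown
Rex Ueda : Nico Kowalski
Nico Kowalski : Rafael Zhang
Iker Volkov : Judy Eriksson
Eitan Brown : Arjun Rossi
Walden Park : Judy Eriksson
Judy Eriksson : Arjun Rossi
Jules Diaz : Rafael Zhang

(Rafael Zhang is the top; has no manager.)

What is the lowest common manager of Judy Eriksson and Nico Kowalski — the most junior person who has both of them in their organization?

Judy Eriksson's chain of managers is Arjun Rossi, Jules Diaz, Rafael Zhang. Nico Kowalski's chain of managers is Rafael Zhang. The first manager that appears in both chains is Rafael Zhang.

Rafael Zhang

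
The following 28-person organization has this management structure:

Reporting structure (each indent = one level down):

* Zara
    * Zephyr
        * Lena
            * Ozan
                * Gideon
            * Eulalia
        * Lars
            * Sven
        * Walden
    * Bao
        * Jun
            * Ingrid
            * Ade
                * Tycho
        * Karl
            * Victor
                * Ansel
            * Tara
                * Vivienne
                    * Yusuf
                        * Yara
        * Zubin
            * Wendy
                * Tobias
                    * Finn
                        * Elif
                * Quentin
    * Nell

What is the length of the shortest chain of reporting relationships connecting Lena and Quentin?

6

Lena is 2 levels below Zara, and Quentin is 4 levels below Zara (their lowest common manager). The shortest path runs up from Lena to Zara and back down to Quentin: 2 + 4 = 6 links.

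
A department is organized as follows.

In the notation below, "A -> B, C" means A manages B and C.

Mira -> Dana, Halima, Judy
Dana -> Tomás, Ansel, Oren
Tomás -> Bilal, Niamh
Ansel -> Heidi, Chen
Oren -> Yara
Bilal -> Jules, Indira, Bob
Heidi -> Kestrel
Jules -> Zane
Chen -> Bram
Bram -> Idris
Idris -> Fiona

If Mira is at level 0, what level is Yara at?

Chain from Yara up to Mira: Yara → Oren → Dana → Mira. That is 3 steps up, so Yara is 3 levels below Mira.

3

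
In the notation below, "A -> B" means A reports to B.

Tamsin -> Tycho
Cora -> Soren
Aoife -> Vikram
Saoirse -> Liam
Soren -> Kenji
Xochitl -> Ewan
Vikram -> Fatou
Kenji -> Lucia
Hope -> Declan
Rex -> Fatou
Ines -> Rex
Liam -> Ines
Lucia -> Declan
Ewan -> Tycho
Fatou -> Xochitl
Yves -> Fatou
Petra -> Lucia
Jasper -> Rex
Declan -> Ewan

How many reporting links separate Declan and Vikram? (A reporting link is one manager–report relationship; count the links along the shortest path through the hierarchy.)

4

Declan is 1 level below Ewan, and Vikram is 3 levels below Ewan (their lowest common manager). The shortest path runs up from Declan to Ewan and back down to Vikram: 1 + 3 = 4 links.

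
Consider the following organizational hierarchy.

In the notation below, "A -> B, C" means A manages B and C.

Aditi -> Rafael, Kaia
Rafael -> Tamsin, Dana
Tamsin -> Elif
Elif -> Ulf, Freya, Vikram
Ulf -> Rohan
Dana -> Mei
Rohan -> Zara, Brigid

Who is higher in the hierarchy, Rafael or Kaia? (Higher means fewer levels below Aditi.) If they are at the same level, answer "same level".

Both Rafael and Kaia are 1 level below Aditi.

same level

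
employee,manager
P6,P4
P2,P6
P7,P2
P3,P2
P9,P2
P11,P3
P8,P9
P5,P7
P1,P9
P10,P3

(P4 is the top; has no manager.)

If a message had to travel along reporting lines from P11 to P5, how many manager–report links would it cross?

4

P11 is 2 levels below P2, and P5 is 2 levels below P2 (their lowest common manager). The shortest path runs up from P11 to P2 and back down to P5: 2 + 2 = 4 links.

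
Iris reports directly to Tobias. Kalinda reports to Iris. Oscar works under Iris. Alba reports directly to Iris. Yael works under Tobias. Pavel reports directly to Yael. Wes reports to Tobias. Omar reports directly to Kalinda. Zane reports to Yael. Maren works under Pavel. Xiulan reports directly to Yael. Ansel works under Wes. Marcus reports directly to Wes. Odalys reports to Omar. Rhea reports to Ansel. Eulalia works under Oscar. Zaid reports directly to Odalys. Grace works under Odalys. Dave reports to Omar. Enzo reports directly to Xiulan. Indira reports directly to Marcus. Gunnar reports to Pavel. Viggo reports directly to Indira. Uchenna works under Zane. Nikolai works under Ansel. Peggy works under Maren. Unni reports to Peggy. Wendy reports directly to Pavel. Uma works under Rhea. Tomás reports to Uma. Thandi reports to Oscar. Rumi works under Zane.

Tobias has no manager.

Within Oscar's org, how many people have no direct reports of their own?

The people in Oscar's organization with no one reporting to them are Thandi, Eulalia. That is 2.

2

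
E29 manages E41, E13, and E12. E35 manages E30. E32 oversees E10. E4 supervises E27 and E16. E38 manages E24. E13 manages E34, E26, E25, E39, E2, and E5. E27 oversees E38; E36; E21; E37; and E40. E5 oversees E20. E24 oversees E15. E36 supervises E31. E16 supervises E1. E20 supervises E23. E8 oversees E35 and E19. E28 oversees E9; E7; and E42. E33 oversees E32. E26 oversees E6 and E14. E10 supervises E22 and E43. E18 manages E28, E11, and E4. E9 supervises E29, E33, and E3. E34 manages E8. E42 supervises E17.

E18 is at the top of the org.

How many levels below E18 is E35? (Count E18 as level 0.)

Chain from E35 up to E18: E35 → E8 → E34 → E13 → E29 → E9 → E28 → E18. That is 7 steps up, so E35 is 7 levels below E18.

7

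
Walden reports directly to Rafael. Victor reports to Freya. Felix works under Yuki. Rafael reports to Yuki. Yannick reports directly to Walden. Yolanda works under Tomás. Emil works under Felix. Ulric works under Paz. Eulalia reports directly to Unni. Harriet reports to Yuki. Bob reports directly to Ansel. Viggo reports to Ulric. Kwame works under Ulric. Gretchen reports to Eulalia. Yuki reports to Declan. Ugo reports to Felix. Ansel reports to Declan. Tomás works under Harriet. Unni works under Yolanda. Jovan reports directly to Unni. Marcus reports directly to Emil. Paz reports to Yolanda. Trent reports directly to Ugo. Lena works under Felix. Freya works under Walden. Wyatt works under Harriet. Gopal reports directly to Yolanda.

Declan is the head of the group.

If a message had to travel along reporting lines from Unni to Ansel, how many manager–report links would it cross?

Unni is 5 levels below Declan, and Ansel is 1 level below Declan (their lowest common manager). The shortest path runs up from Unni to Declan and back down to Ansel: 5 + 1 = 6 links.

6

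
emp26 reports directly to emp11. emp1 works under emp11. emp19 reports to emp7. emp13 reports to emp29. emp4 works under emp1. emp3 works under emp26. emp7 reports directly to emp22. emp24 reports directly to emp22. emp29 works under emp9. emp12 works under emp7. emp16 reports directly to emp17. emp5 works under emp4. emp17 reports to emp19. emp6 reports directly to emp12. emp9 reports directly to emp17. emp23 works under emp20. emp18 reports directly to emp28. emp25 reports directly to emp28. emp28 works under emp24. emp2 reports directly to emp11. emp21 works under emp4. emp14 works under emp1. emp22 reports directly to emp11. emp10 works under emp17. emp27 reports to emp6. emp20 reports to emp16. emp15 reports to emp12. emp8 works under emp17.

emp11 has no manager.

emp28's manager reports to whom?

emp22

emp28 reports to emp24, and emp24 reports to emp22. So emp28's skip-level manager is emp22.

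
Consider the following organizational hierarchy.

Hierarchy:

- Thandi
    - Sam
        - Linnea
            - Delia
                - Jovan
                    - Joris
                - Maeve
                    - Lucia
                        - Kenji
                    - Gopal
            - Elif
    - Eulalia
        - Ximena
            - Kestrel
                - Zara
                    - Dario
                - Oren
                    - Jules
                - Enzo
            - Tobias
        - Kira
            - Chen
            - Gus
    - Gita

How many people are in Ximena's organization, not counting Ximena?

7

Ximena directly manages Kestrel, Tobias. Under Kestrel: Enzo, Oren, Jules, Zara, Dario (5). Tobias has no reports. So Ximena's organization is 2 direct reports plus everyone under them: 6 + 1 = 7.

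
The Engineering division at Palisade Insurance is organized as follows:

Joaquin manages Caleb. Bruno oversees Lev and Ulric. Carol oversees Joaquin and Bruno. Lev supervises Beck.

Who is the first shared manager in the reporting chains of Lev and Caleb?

Lev's chain of managers is Bruno, Carol. Caleb's chain of managers is Joaquin, Carol. The first manager that appears in both chains is Carol.

Carol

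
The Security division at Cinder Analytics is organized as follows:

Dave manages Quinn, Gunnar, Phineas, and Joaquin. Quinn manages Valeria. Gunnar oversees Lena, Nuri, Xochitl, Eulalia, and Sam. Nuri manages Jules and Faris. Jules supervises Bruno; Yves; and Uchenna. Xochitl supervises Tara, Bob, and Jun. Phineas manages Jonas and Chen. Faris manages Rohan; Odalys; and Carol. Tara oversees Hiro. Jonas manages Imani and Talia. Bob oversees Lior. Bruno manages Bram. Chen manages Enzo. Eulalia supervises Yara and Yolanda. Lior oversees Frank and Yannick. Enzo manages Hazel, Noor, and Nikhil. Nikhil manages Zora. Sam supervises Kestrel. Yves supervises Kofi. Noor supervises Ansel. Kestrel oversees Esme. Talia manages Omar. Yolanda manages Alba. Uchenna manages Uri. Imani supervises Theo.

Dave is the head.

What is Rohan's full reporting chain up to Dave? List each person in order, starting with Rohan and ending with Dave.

Rohan reports to Faris. Faris reports to Nuri. Nuri reports to Gunnar. Gunnar reports to Dave. Dave is at the top.

Rohan -> Faris -> Nuri -> Gunnar -> Dave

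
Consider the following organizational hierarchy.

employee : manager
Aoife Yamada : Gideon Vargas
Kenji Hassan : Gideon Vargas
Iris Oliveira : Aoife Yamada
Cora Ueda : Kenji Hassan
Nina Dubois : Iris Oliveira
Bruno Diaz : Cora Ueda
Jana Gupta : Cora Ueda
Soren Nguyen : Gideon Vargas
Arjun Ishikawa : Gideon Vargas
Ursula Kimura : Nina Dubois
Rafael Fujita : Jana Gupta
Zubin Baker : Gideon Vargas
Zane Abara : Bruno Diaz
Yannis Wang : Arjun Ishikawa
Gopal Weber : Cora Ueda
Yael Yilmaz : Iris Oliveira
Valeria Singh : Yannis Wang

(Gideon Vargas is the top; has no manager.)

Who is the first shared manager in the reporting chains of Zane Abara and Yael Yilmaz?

Gideon Vargas

Zane Abara's chain of managers is Bruno Diaz, Cora Ueda, Kenji Hassan, Gideon Vargas. Yael Yilmaz's chain of managers is Iris Oliveira, Aoife Yamada, Gideon Vargas. The first manager that appears in both chains is Gideon Vargas.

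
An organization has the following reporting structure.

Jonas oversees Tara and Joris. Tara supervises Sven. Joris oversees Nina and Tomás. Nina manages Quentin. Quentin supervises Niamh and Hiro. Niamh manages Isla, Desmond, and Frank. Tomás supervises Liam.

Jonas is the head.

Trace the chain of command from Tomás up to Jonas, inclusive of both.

Tomás reports to Joris. Joris reports to Jonas. Jonas is at the top.

Tomás -> Joris -> Jonas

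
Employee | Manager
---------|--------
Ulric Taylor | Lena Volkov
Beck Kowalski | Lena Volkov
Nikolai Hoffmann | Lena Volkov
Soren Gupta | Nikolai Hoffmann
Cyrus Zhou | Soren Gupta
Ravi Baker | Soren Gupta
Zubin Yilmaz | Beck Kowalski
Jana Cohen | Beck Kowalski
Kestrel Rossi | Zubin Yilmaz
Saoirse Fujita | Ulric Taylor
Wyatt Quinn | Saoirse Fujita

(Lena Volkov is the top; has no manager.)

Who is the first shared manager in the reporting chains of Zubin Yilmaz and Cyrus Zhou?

Zubin Yilmaz's chain of managers is Beck Kowalski, Lena Volkov. Cyrus Zhou's chain of managers is Soren Gupta, Nikolai Hoffmann, Lena Volkov. The first manager that appears in both chains is Lena Volkov.

Lena Volkov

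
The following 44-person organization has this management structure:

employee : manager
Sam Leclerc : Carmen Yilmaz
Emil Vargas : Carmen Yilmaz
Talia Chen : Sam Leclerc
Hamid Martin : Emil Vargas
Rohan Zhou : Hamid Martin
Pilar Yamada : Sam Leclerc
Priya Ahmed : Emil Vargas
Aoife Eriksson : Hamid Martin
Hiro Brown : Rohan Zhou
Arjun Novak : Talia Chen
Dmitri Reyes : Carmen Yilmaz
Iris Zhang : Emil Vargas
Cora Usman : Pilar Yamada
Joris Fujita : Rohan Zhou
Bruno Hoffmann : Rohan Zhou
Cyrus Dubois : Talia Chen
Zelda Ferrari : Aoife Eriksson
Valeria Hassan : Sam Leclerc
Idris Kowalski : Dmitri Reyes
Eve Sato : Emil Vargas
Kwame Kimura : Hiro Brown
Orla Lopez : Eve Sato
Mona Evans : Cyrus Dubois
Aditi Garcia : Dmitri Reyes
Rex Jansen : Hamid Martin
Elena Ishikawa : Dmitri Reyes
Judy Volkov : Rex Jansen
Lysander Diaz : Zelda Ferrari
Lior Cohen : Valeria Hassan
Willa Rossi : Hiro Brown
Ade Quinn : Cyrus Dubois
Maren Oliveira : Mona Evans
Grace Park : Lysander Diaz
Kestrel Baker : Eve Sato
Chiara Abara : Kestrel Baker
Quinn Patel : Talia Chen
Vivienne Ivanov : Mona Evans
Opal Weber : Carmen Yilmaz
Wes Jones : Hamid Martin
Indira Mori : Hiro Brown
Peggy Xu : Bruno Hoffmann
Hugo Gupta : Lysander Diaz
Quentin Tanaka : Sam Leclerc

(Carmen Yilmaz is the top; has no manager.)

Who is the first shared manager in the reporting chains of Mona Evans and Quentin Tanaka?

Mona Evans's chain of managers is Cyrus Dubois, Talia Chen, Sam Leclerc, Carmen Yilmaz. Quentin Tanaka's chain of managers is Sam Leclerc, Carmen Yilmaz. The first manager that appears in both chains is Sam Leclerc.

Sam Leclerc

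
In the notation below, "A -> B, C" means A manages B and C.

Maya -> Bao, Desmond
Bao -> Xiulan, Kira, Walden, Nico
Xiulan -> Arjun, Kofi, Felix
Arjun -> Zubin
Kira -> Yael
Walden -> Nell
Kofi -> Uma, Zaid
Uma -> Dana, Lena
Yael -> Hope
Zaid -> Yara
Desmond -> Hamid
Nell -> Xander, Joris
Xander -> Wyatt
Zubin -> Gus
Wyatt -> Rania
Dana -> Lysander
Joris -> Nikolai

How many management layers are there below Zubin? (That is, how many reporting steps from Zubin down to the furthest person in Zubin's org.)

The longest chain under Zubin runs Zubin → Gus, which is 1 level below Zubin.

1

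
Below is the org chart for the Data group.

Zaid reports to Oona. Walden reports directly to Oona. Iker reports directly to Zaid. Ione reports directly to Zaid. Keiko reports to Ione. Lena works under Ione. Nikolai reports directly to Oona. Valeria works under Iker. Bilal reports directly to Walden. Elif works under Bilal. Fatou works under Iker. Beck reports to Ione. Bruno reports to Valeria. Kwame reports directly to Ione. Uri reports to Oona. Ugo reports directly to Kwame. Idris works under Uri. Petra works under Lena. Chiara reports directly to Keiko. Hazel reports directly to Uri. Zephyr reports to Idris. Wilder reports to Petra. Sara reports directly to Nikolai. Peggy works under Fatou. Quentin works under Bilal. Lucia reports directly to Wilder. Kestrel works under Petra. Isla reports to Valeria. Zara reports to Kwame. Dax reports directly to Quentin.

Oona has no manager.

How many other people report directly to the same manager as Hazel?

1

Hazel reports to Uri. Uri's other direct reports are Idris — 1 peer.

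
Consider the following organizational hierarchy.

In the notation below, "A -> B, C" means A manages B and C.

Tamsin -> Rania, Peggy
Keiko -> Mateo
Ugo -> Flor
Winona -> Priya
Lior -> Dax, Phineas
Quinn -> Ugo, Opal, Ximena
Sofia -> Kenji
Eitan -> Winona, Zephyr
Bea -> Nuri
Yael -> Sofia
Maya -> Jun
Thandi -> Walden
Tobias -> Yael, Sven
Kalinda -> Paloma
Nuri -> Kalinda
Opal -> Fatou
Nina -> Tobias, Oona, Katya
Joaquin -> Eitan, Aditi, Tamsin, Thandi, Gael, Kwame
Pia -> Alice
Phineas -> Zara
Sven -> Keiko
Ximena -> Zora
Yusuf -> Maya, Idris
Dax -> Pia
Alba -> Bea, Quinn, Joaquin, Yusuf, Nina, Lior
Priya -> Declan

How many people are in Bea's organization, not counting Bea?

Bea directly manages Nuri. Under Nuri: Kalinda, Paloma (2). That's 3 in total.

3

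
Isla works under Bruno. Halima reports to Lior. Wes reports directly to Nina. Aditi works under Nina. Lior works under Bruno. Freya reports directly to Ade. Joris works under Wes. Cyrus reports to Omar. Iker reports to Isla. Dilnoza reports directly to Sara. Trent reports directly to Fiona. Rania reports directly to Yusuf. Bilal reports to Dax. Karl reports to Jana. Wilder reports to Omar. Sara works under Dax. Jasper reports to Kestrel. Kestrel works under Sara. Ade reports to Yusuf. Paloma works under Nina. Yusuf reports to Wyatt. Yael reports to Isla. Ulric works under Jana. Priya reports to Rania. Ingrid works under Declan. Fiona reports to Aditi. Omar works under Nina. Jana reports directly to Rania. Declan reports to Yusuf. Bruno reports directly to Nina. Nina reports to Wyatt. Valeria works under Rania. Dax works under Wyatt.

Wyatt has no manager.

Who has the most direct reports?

Nina

Direct-report counts: Wyatt has 3; Dax has 2; Sara has 2; Kestrel has 1; Nina has 5; Omar has 2; Aditi has 1; Fiona has 1; Wes has 1; Bruno has 2; Lior has 1; Isla has 2; Yusuf has 3; Ade has 1; Declan has 1; Rania has 3; Jana has 2. The largest is 5, held by Nina.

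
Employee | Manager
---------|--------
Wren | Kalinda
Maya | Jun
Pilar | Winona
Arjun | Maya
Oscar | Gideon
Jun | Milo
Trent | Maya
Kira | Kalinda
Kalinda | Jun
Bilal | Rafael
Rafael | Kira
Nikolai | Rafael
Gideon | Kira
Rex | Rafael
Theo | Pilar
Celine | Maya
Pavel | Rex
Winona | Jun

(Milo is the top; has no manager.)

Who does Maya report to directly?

Jun

Maya reports directly to Jun.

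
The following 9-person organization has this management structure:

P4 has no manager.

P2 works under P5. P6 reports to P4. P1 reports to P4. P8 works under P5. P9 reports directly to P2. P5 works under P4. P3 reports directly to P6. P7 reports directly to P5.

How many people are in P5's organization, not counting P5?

4

P5 directly manages P8, P2, P7. P8 has no reports. Under P2: P9 (1). P7 has no reports. So P5's organization is 3 direct reports plus everyone under them: 1 + 2 + 1 = 4.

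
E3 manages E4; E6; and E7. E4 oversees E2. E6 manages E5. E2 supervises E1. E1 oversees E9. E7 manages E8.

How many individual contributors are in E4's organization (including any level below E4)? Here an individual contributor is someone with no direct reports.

The only person in E4's organization with no one reporting to them is E9. That is 1.

1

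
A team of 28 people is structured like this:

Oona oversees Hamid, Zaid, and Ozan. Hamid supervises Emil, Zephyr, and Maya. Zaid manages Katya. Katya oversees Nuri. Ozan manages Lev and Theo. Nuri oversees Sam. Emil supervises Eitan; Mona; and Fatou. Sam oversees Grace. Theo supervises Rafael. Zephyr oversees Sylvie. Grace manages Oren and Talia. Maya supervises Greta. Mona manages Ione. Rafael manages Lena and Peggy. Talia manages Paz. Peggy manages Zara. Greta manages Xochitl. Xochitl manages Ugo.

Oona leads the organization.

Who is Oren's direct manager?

Grace

Oren reports directly to Grace.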